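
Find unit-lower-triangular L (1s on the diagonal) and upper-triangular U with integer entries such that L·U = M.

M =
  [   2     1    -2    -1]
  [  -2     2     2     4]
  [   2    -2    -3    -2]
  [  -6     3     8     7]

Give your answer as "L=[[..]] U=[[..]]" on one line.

L=[[1,0,0,0],[-1,1,0,0],[1,-1,1,0],[-3,2,-2,1]] U=[[2,1,-2,-1],[0,3,0,3],[0,0,-1,2],[0,0,0,2]]

  row1 -= -1·row0 → [0,3,0,3]
  row2 -= 1·row0 → [0,-3,-1,-1]
  row3 -= -3·row0 → [0,6,2,4]
  row2 -= -1·row1 → [0,0,-1,2]
  row3 -= 2·row1 → [0,0,2,-2]
  row3 -= -2·row2 → [0,0,0,2]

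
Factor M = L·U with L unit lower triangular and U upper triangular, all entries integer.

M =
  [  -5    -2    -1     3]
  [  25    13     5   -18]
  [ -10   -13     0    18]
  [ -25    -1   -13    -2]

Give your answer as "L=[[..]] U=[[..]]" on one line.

  R1 -= -5·R0 → [0,3,0,-3]
  R2 -= 2·R0 → [0,-9,2,12]
  R3 -= 5·R0 → [0,9,-8,-17]
  R2 -= -3·R1 → [0,0,2,3]
  R3 -= 3·R1 → [0,0,-8,-8]
  R3 -= -4·R2 → [0,0,0,4]

L=[[1,0,0,0],[-5,1,0,0],[2,-3,1,0],[5,3,-4,1]] U=[[-5,-2,-1,3],[0,3,0,-3],[0,0,2,3],[0,0,0,4]]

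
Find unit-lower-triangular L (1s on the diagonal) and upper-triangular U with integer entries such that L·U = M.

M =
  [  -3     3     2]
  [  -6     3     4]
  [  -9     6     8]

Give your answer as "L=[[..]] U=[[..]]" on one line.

  R1 -= 2·R0 → [0,-3,0]
  R2 -= 3·R0 → [0,-3,2]
  R2 -= 1·R1 → [0,0,2]

L=[[1,0,0],[2,1,0],[3,1,1]] U=[[-3,3,2],[0,-3,0],[0,0,2]]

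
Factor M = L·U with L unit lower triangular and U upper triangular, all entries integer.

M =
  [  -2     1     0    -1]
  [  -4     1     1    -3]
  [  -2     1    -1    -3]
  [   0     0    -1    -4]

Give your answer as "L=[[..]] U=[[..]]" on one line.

L=[[1,0,0,0],[2,1,0,0],[1,0,1,0],[0,0,1,1]] U=[[-2,1,0,-1],[0,-1,1,-1],[0,0,-1,-2],[0,0,0,-2]]

  R1 -= 2·R0 → [0,-1,1,-1]
  R2 -= 1·R0 → [0,0,-1,-2]
  R3 -= 0·R0 → [0,0,-1,-4]
  R2 -= 0·R1 → [0,0,-1,-2]
  R3 -= 0·R1 → [0,0,-1,-4]
  R3 -= 1·R2 → [0,0,0,-2]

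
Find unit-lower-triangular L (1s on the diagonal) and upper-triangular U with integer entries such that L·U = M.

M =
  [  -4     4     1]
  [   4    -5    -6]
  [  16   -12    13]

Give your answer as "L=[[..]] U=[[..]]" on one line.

  R1 -= -1·R0 → [0,-1,-5]
  R2 -= -4·R0 → [0,4,17]
  R2 -= -4·R1 → [0,0,-3]

L=[[1,0,0],[-1,1,0],[-4,-4,1]] U=[[-4,4,1],[0,-1,-5],[0,0,-3]]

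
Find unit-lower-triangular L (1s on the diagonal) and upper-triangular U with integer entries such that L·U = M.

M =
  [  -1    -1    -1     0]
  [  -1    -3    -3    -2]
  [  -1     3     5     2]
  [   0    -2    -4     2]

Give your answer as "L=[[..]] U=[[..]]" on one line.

  r1 -= 1·r0 → [0,-2,-2,-2]
  r2 -= 1·r0 → [0,4,6,2]
  r3 -= 0·r0 → [0,-2,-4,2]
  r2 -= -2·r1 → [0,0,2,-2]
  r3 -= 1·r1 → [0,0,-2,4]
  r3 -= -1·r2 → [0,0,0,2]

L=[[1,0,0,0],[1,1,0,0],[1,-2,1,0],[0,1,-1,1]] U=[[-1,-1,-1,0],[0,-2,-2,-2],[0,0,2,-2],[0,0,0,2]]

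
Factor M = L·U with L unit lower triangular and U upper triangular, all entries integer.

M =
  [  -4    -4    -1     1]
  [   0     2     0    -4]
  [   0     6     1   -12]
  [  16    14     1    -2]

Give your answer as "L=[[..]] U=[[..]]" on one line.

L=[[1,0,0,0],[0,1,0,0],[0,3,1,0],[-4,-1,-3,1]] U=[[-4,-4,-1,1],[0,2,0,-4],[0,0,1,0],[0,0,0,-2]]

  row1 -= 0·row0 → [0,2,0,-4]
  row2 -= 0·row0 → [0,6,1,-12]
  row3 -= -4·row0 → [0,-2,-3,2]
  row2 -= 3·row1 → [0,0,1,0]
  row3 -= -1·row1 → [0,0,-3,-2]
  row3 -= -3·row2 → [0,0,0,-2]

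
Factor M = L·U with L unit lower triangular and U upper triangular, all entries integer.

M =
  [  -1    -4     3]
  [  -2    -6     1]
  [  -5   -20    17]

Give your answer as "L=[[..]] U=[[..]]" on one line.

L=[[1,0,0],[2,1,0],[5,0,1]] U=[[-1,-4,3],[0,2,-5],[0,0,2]]

  R1 -= 2·R0 → [0,2,-5]
  R2 -= 5·R0 → [0,0,2]
  R2 -= 0·R1 → [0,0,2]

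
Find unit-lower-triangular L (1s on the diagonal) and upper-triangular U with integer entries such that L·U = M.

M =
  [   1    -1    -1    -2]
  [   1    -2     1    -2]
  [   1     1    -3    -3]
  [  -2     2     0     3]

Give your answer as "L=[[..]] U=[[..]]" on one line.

L=[[1,0,0,0],[1,1,0,0],[1,-2,1,0],[-2,0,-1,1]] U=[[1,-1,-1,-2],[0,-1,2,0],[0,0,2,-1],[0,0,0,-2]]

  row1 -= 1·row0 → [0,-1,2,0]
  row2 -= 1·row0 → [0,2,-2,-1]
  row3 -= -2·row0 → [0,0,-2,-1]
  row2 -= -2·row1 → [0,0,2,-1]
  row3 -= 0·row1 → [0,0,-2,-1]
  row3 -= -1·row2 → [0,0,0,-2]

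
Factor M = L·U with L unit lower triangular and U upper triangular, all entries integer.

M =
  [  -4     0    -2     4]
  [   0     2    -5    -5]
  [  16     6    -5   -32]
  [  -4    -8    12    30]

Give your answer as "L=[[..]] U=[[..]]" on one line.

L=[[1,0,0,0],[0,1,0,0],[-4,3,1,0],[1,-4,-3,1]] U=[[-4,0,-2,4],[0,2,-5,-5],[0,0,2,-1],[0,0,0,3]]

  R1 -= 0·R0 → [0,2,-5,-5]
  R2 -= -4·R0 → [0,6,-13,-16]
  R3 -= 1·R0 → [0,-8,14,26]
  R2 -= 3·R1 → [0,0,2,-1]
  R3 -= -4·R1 → [0,0,-6,6]
  R3 -= -3·R2 → [0,0,0,3]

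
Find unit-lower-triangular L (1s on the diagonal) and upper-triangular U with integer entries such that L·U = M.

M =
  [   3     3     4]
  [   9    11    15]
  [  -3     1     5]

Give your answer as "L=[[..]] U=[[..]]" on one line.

L=[[1,0,0],[3,1,0],[-1,2,1]] U=[[3,3,4],[0,2,3],[0,0,3]]

  R1 -= 3·R0 → [0,2,3]
  R2 -= -1·R0 → [0,4,9]
  R2 -= 2·R1 → [0,0,3]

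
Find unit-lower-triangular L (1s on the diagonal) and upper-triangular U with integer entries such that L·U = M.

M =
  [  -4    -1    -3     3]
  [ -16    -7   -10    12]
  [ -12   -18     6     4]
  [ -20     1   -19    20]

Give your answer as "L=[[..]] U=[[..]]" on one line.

  row1 -= 4·row0 → [0,-3,2,0]
  row2 -= 3·row0 → [0,-15,15,-5]
  row3 -= 5·row0 → [0,6,-4,5]
  row2 -= 5·row1 → [0,0,5,-5]
  row3 -= -2·row1 → [0,0,0,5]
  row3 -= 0·row2 → [0,0,0,5]

L=[[1,0,0,0],[4,1,0,0],[3,5,1,0],[5,-2,0,1]] U=[[-4,-1,-3,3],[0,-3,2,0],[0,0,5,-5],[0,0,0,5]]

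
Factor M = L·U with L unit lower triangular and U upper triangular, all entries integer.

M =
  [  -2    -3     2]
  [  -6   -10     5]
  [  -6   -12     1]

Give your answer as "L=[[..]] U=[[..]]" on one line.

L=[[1,0,0],[3,1,0],[3,3,1]] U=[[-2,-3,2],[0,-1,-1],[0,0,-2]]

  r1 -= 3·r0 → [0,-1,-1]
  r2 -= 3·r0 → [0,-3,-5]
  r2 -= 3·r1 → [0,0,-2]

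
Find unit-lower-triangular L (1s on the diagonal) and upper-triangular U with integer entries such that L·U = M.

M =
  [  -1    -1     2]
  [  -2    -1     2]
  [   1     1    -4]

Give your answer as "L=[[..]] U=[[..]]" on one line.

L=[[1,0,0],[2,1,0],[-1,0,1]] U=[[-1,-1,2],[0,1,-2],[0,0,-2]]

  R1 -= 2·R0 → [0,1,-2]
  R2 -= -1·R0 → [0,0,-2]
  R2 -= 0·R1 → [0,0,-2]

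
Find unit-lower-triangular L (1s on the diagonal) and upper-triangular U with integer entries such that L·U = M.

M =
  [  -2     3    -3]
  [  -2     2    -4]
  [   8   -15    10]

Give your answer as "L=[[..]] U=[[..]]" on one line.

  r1 -= 1·r0 → [0,-1,-1]
  r2 -= -4·r0 → [0,-3,-2]
  r2 -= 3·r1 → [0,0,1]

L=[[1,0,0],[1,1,0],[-4,3,1]] U=[[-2,3,-3],[0,-1,-1],[0,0,1]]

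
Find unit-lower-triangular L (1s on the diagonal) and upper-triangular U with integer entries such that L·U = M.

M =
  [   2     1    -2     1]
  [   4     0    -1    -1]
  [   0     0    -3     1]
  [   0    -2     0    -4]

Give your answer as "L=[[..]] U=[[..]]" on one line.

  R1 -= 2·R0 → [0,-2,3,-3]
  R2 -= 0·R0 → [0,0,-3,1]
  R3 -= 0·R0 → [0,-2,0,-4]
  R2 -= 0·R1 → [0,0,-3,1]
  R3 -= 1·R1 → [0,0,-3,-1]
  R3 -= 1·R2 → [0,0,0,-2]

L=[[1,0,0,0],[2,1,0,0],[0,0,1,0],[0,1,1,1]] U=[[2,1,-2,1],[0,-2,3,-3],[0,0,-3,1],[0,0,0,-2]]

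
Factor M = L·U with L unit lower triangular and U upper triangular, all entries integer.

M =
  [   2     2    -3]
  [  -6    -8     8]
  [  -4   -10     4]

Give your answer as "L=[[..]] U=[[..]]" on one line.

  R1 -= -3·R0 → [0,-2,-1]
  R2 -= -2·R0 → [0,-6,-2]
  R2 -= 3·R1 → [0,0,1]

L=[[1,0,0],[-3,1,0],[-2,3,1]] U=[[2,2,-3],[0,-2,-1],[0,0,1]]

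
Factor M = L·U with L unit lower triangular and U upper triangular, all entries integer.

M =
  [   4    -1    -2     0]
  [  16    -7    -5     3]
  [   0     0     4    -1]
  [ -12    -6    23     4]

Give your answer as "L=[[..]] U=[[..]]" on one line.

L=[[1,0,0,0],[4,1,0,0],[0,0,1,0],[-3,3,2,1]] U=[[4,-1,-2,0],[0,-3,3,3],[0,0,4,-1],[0,0,0,-3]]

  r1 -= 4·r0 → [0,-3,3,3]
  r2 -= 0·r0 → [0,0,4,-1]
  r3 -= -3·r0 → [0,-9,17,4]
  r2 -= 0·r1 → [0,0,4,-1]
  r3 -= 3·r1 → [0,0,8,-5]
  r3 -= 2·r2 → [0,0,0,-3]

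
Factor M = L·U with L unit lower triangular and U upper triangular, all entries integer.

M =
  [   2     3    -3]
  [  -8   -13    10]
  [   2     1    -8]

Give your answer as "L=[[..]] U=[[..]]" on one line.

L=[[1,0,0],[-4,1,0],[1,2,1]] U=[[2,3,-3],[0,-1,-2],[0,0,-1]]

  r1 -= -4·r0 → [0,-1,-2]
  r2 -= 1·r0 → [0,-2,-5]
  r2 -= 2·r1 → [0,0,-1]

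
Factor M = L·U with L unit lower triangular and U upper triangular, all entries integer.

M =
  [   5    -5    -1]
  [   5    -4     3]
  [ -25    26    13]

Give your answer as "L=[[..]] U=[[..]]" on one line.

L=[[1,0,0],[1,1,0],[-5,1,1]] U=[[5,-5,-1],[0,1,4],[0,0,4]]

  row1 -= 1·row0 → [0,1,4]
  row2 -= -5·row0 → [0,1,8]
  row2 -= 1·row1 → [0,0,4]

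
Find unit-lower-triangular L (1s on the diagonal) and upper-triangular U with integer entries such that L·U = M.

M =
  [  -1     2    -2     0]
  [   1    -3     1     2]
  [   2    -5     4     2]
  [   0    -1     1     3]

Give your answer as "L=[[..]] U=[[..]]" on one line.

L=[[1,0,0,0],[-1,1,0,0],[-2,1,1,0],[0,1,2,1]] U=[[-1,2,-2,0],[0,-1,-1,2],[0,0,1,0],[0,0,0,1]]

  r1 -= -1·r0 → [0,-1,-1,2]
  r2 -= -2·r0 → [0,-1,0,2]
  r3 -= 0·r0 → [0,-1,1,3]
  r2 -= 1·r1 → [0,0,1,0]
  r3 -= 1·r1 → [0,0,2,1]
  r3 -= 2·r2 → [0,0,0,1]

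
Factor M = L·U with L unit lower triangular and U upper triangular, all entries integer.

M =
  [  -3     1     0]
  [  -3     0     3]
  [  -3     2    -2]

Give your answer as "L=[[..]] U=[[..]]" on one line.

  row1 -= 1·row0 → [0,-1,3]
  row2 -= 1·row0 → [0,1,-2]
  row2 -= -1·row1 → [0,0,1]

L=[[1,0,0],[1,1,0],[1,-1,1]] U=[[-3,1,0],[0,-1,3],[0,0,1]]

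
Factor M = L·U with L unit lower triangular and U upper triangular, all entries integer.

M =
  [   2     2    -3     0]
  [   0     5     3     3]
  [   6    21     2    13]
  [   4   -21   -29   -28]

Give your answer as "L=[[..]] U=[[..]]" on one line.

  r1 -= 0·r0 → [0,5,3,3]
  r2 -= 3·r0 → [0,15,11,13]
  r3 -= 2·r0 → [0,-25,-23,-28]
  r2 -= 3·r1 → [0,0,2,4]
  r3 -= -5·r1 → [0,0,-8,-13]
  r3 -= -4·r2 → [0,0,0,3]

L=[[1,0,0,0],[0,1,0,0],[3,3,1,0],[2,-5,-4,1]] U=[[2,2,-3,0],[0,5,3,3],[0,0,2,4],[0,0,0,3]]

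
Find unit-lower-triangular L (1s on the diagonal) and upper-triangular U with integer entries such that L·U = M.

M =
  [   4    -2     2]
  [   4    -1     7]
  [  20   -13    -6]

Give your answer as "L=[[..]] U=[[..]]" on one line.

  R1 -= 1·R0 → [0,1,5]
  R2 -= 5·R0 → [0,-3,-16]
  R2 -= -3·R1 → [0,0,-1]

L=[[1,0,0],[1,1,0],[5,-3,1]] U=[[4,-2,2],[0,1,5],[0,0,-1]]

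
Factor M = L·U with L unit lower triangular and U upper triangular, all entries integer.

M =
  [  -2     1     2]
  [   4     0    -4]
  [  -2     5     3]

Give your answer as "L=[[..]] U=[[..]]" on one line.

L=[[1,0,0],[-2,1,0],[1,2,1]] U=[[-2,1,2],[0,2,0],[0,0,1]]

  r1 -= -2·r0 → [0,2,0]
  r2 -= 1·r0 → [0,4,1]
  r2 -= 2·r1 → [0,0,1]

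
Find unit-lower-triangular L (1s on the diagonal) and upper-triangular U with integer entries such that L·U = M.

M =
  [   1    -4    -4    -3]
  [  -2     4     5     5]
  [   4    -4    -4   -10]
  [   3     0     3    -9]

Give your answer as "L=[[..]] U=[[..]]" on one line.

L=[[1,0,0,0],[-2,1,0,0],[4,-3,1,0],[3,-3,2,1]] U=[[1,-4,-4,-3],[0,-4,-3,-1],[0,0,3,-1],[0,0,0,-1]]

  r1 -= -2·r0 → [0,-4,-3,-1]
  r2 -= 4·r0 → [0,12,12,2]
  r3 -= 3·r0 → [0,12,15,0]
  r2 -= -3·r1 → [0,0,3,-1]
  r3 -= -3·r1 → [0,0,6,-3]
  r3 -= 2·r2 → [0,0,0,-1]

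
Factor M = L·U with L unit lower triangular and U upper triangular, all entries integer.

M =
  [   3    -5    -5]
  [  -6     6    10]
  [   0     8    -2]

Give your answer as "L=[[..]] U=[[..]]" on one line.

  r1 -= -2·r0 → [0,-4,0]
  r2 -= 0·r0 → [0,8,-2]
  r2 -= -2·r1 → [0,0,-2]

L=[[1,0,0],[-2,1,0],[0,-2,1]] U=[[3,-5,-5],[0,-4,0],[0,0,-2]]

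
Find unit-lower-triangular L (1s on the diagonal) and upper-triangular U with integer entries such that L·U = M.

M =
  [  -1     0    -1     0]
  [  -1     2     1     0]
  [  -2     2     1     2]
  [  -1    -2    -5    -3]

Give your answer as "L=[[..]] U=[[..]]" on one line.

  R1 -= 1·R0 → [0,2,2,0]
  R2 -= 2·R0 → [0,2,3,2]
  R3 -= 1·R0 → [0,-2,-4,-3]
  R2 -= 1·R1 → [0,0,1,2]
  R3 -= -1·R1 → [0,0,-2,-3]
  R3 -= -2·R2 → [0,0,0,1]

L=[[1,0,0,0],[1,1,0,0],[2,1,1,0],[1,-1,-2,1]] U=[[-1,0,-1,0],[0,2,2,0],[0,0,1,2],[0,0,0,1]]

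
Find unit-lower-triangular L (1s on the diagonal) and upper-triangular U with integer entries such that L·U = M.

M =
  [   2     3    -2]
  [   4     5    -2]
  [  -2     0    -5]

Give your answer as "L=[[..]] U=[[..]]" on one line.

L=[[1,0,0],[2,1,0],[-1,-3,1]] U=[[2,3,-2],[0,-1,2],[0,0,-1]]

  R1 -= 2·R0 → [0,-1,2]
  R2 -= -1·R0 → [0,3,-7]
  R2 -= -3·R1 → [0,0,-1]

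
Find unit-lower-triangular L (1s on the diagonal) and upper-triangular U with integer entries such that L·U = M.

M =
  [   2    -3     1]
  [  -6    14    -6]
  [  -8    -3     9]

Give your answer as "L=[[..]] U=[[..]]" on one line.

L=[[1,0,0],[-3,1,0],[-4,-3,1]] U=[[2,-3,1],[0,5,-3],[0,0,4]]

  R1 -= -3·R0 → [0,5,-3]
  R2 -= -4·R0 → [0,-15,13]
  R2 -= -3·R1 → [0,0,4]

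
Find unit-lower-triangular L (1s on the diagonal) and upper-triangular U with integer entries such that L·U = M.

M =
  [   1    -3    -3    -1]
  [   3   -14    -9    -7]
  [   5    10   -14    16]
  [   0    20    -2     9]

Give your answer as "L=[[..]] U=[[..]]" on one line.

L=[[1,0,0,0],[3,1,0,0],[5,-5,1,0],[0,-4,-2,1]] U=[[1,-3,-3,-1],[0,-5,0,-4],[0,0,1,1],[0,0,0,-5]]

  R1 -= 3·R0 → [0,-5,0,-4]
  R2 -= 5·R0 → [0,25,1,21]
  R3 -= 0·R0 → [0,20,-2,9]
  R2 -= -5·R1 → [0,0,1,1]
  R3 -= -4·R1 → [0,0,-2,-7]
  R3 -= -2·R2 → [0,0,0,-5]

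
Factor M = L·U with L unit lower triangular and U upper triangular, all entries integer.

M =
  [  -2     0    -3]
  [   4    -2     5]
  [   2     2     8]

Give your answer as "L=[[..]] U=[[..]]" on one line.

  r1 -= -2·r0 → [0,-2,-1]
  r2 -= -1·r0 → [0,2,5]
  r2 -= -1·r1 → [0,0,4]

L=[[1,0,0],[-2,1,0],[-1,-1,1]] U=[[-2,0,-3],[0,-2,-1],[0,0,4]]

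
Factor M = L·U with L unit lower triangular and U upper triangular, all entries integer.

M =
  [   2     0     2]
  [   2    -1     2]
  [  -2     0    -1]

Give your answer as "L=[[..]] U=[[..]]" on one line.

L=[[1,0,0],[1,1,0],[-1,0,1]] U=[[2,0,2],[0,-1,0],[0,0,1]]

  row1 -= 1·row0 → [0,-1,0]
  row2 -= -1·row0 → [0,0,1]
  row2 -= 0·row1 → [0,0,1]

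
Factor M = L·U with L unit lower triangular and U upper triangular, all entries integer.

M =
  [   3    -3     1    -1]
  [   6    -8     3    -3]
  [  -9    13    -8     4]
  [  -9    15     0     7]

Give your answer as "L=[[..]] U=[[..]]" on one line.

L=[[1,0,0,0],[2,1,0,0],[-3,-2,1,0],[-3,-3,-2,1]] U=[[3,-3,1,-1],[0,-2,1,-1],[0,0,-3,-1],[0,0,0,-1]]

  r1 -= 2·r0 → [0,-2,1,-1]
  r2 -= -3·r0 → [0,4,-5,1]
  r3 -= -3·r0 → [0,6,3,4]
  r2 -= -2·r1 → [0,0,-3,-1]
  r3 -= -3·r1 → [0,0,6,1]
  r3 -= -2·r2 → [0,0,0,-1]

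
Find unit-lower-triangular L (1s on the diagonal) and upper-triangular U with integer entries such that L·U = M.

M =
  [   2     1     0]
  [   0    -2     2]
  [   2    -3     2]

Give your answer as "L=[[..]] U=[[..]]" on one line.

L=[[1,0,0],[0,1,0],[1,2,1]] U=[[2,1,0],[0,-2,2],[0,0,-2]]

  r1 -= 0·r0 → [0,-2,2]
  r2 -= 1·r0 → [0,-4,2]
  r2 -= 2·r1 → [0,0,-2]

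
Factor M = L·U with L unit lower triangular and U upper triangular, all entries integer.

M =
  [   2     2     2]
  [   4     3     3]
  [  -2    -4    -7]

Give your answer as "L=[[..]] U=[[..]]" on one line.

  R1 -= 2·R0 → [0,-1,-1]
  R2 -= -1·R0 → [0,-2,-5]
  R2 -= 2·R1 → [0,0,-3]

L=[[1,0,0],[2,1,0],[-1,2,1]] U=[[2,2,2],[0,-1,-1],[0,0,-3]]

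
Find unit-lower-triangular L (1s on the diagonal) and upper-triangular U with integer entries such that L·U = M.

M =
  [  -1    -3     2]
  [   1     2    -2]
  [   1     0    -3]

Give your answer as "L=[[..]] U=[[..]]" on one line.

  r1 -= -1·r0 → [0,-1,0]
  r2 -= -1·r0 → [0,-3,-1]
  r2 -= 3·r1 → [0,0,-1]

L=[[1,0,0],[-1,1,0],[-1,3,1]] U=[[-1,-3,2],[0,-1,0],[0,0,-1]]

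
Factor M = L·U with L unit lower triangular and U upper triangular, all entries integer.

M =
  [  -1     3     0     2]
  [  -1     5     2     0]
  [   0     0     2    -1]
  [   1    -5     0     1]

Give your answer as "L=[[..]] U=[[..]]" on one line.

  r1 -= 1·r0 → [0,2,2,-2]
  r2 -= 0·r0 → [0,0,2,-1]
  r3 -= -1·r0 → [0,-2,0,3]
  r2 -= 0·r1 → [0,0,2,-1]
  r3 -= -1·r1 → [0,0,2,1]
  r3 -= 1·r2 → [0,0,0,2]

L=[[1,0,0,0],[1,1,0,0],[0,0,1,0],[-1,-1,1,1]] U=[[-1,3,0,2],[0,2,2,-2],[0,0,2,-1],[0,0,0,2]]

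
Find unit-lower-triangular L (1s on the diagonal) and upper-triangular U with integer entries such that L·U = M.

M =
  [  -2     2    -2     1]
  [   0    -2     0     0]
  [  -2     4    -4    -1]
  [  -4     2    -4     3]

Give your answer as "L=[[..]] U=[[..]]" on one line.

L=[[1,0,0,0],[0,1,0,0],[1,-1,1,0],[2,1,0,1]] U=[[-2,2,-2,1],[0,-2,0,0],[0,0,-2,-2],[0,0,0,1]]

  r1 -= 0·r0 → [0,-2,0,0]
  r2 -= 1·r0 → [0,2,-2,-2]
  r3 -= 2·r0 → [0,-2,0,1]
  r2 -= -1·r1 → [0,0,-2,-2]
  r3 -= 1·r1 → [0,0,0,1]
  r3 -= 0·r2 → [0,0,0,1]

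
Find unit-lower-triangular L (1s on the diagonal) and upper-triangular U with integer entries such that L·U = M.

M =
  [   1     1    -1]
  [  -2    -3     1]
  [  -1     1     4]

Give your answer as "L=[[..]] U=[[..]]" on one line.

L=[[1,0,0],[-2,1,0],[-1,-2,1]] U=[[1,1,-1],[0,-1,-1],[0,0,1]]

  r1 -= -2·r0 → [0,-1,-1]
  r2 -= -1·r0 → [0,2,3]
  r2 -= -2·r1 → [0,0,1]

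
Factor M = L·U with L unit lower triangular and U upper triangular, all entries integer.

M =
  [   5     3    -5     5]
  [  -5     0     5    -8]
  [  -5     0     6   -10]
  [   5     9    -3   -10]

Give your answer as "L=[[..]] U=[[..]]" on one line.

  row1 -= -1·row0 → [0,3,0,-3]
  row2 -= -1·row0 → [0,3,1,-5]
  row3 -= 1·row0 → [0,6,2,-15]
  row2 -= 1·row1 → [0,0,1,-2]
  row3 -= 2·row1 → [0,0,2,-9]
  row3 -= 2·row2 → [0,0,0,-5]

L=[[1,0,0,0],[-1,1,0,0],[-1,1,1,0],[1,2,2,1]] U=[[5,3,-5,5],[0,3,0,-3],[0,0,1,-2],[0,0,0,-5]]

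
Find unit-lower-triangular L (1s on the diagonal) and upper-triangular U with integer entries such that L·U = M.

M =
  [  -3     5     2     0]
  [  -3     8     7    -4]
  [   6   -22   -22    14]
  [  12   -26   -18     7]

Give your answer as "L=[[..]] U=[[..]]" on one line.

L=[[1,0,0,0],[1,1,0,0],[-2,-4,1,0],[-4,-2,0,1]] U=[[-3,5,2,0],[0,3,5,-4],[0,0,2,-2],[0,0,0,-1]]

  r1 -= 1·r0 → [0,3,5,-4]
  r2 -= -2·r0 → [0,-12,-18,14]
  r3 -= -4·r0 → [0,-6,-10,7]
  r2 -= -4·r1 → [0,0,2,-2]
  r3 -= -2·r1 → [0,0,0,-1]
  r3 -= 0·r2 → [0,0,0,-1]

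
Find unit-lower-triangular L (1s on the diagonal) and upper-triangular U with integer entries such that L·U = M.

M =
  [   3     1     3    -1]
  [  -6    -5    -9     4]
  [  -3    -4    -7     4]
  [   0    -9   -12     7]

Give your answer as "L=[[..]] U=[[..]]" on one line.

  R1 -= -2·R0 → [0,-3,-3,2]
  R2 -= -1·R0 → [0,-3,-4,3]
  R3 -= 0·R0 → [0,-9,-12,7]
  R2 -= 1·R1 → [0,0,-1,1]
  R3 -= 3·R1 → [0,0,-3,1]
  R3 -= 3·R2 → [0,0,0,-2]

L=[[1,0,0,0],[-2,1,0,0],[-1,1,1,0],[0,3,3,1]] U=[[3,1,3,-1],[0,-3,-3,2],[0,0,-1,1],[0,0,0,-2]]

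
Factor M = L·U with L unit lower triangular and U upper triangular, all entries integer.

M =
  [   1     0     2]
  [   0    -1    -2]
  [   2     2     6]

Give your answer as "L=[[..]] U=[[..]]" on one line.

  R1 -= 0·R0 → [0,-1,-2]
  R2 -= 2·R0 → [0,2,2]
  R2 -= -2·R1 → [0,0,-2]

L=[[1,0,0],[0,1,0],[2,-2,1]] U=[[1,0,2],[0,-1,-2],[0,0,-2]]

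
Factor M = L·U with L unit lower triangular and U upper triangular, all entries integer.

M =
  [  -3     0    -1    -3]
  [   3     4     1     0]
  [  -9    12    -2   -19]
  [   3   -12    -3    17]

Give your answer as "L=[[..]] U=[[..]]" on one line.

L=[[1,0,0,0],[-1,1,0,0],[3,3,1,0],[-1,-3,-4,1]] U=[[-3,0,-1,-3],[0,4,0,-3],[0,0,1,-1],[0,0,0,1]]

  r1 -= -1·r0 → [0,4,0,-3]
  r2 -= 3·r0 → [0,12,1,-10]
  r3 -= -1·r0 → [0,-12,-4,14]
  r2 -= 3·r1 → [0,0,1,-1]
  r3 -= -3·r1 → [0,0,-4,5]
  r3 -= -4·r2 → [0,0,0,1]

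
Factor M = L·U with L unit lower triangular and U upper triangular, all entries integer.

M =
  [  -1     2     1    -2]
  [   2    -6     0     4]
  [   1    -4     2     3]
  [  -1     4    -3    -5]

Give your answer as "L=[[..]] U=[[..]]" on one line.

  row1 -= -2·row0 → [0,-2,2,0]
  row2 -= -1·row0 → [0,-2,3,1]
  row3 -= 1·row0 → [0,2,-4,-3]
  row2 -= 1·row1 → [0,0,1,1]
  row3 -= -1·row1 → [0,0,-2,-3]
  row3 -= -2·row2 → [0,0,0,-1]

L=[[1,0,0,0],[-2,1,0,0],[-1,1,1,0],[1,-1,-2,1]] U=[[-1,2,1,-2],[0,-2,2,0],[0,0,1,1],[0,0,0,-1]]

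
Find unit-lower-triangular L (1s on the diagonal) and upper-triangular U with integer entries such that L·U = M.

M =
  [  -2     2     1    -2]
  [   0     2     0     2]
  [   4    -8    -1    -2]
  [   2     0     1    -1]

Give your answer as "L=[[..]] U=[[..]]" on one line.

  row1 -= 0·row0 → [0,2,0,2]
  row2 -= -2·row0 → [0,-4,1,-6]
  row3 -= -1·row0 → [0,2,2,-3]
  row2 -= -2·row1 → [0,0,1,-2]
  row3 -= 1·row1 → [0,0,2,-5]
  row3 -= 2·row2 → [0,0,0,-1]

L=[[1,0,0,0],[0,1,0,0],[-2,-2,1,0],[-1,1,2,1]] U=[[-2,2,1,-2],[0,2,0,2],[0,0,1,-2],[0,0,0,-1]]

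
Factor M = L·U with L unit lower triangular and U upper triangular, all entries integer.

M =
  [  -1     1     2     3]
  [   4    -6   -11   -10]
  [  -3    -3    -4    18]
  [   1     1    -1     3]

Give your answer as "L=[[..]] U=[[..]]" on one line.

L=[[1,0,0,0],[-4,1,0,0],[3,3,1,0],[-1,-1,2,1]] U=[[-1,1,2,3],[0,-2,-3,2],[0,0,-1,3],[0,0,0,2]]

  r1 -= -4·r0 → [0,-2,-3,2]
  r2 -= 3·r0 → [0,-6,-10,9]
  r3 -= -1·r0 → [0,2,1,6]
  r2 -= 3·r1 → [0,0,-1,3]
  r3 -= -1·r1 → [0,0,-2,8]
  r3 -= 2·r2 → [0,0,0,2]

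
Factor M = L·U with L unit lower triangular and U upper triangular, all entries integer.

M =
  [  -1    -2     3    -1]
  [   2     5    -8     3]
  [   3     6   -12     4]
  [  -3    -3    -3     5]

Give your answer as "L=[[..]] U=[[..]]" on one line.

  row1 -= -2·row0 → [0,1,-2,1]
  row2 -= -3·row0 → [0,0,-3,1]
  row3 -= 3·row0 → [0,3,-12,8]
  row2 -= 0·row1 → [0,0,-3,1]
  row3 -= 3·row1 → [0,0,-6,5]
  row3 -= 2·row2 → [0,0,0,3]

L=[[1,0,0,0],[-2,1,0,0],[-3,0,1,0],[3,3,2,1]] U=[[-1,-2,3,-1],[0,1,-2,1],[0,0,-3,1],[0,0,0,3]]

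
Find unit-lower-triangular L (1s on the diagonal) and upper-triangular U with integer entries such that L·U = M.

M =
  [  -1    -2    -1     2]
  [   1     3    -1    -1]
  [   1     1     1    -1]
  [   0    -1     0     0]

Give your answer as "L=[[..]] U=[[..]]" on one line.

L=[[1,0,0,0],[-1,1,0,0],[-1,-1,1,0],[0,-1,1,1]] U=[[-1,-2,-1,2],[0,1,-2,1],[0,0,-2,2],[0,0,0,-1]]

  r1 -= -1·r0 → [0,1,-2,1]
  r2 -= -1·r0 → [0,-1,0,1]
  r3 -= 0·r0 → [0,-1,0,0]
  r2 -= -1·r1 → [0,0,-2,2]
  r3 -= -1·r1 → [0,0,-2,1]
  r3 -= 1·r2 → [0,0,0,-1]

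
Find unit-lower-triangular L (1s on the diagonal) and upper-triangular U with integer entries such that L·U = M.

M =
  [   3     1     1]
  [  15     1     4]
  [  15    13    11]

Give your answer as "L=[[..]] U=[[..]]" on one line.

L=[[1,0,0],[5,1,0],[5,-2,1]] U=[[3,1,1],[0,-4,-1],[0,0,4]]

  R1 -= 5·R0 → [0,-4,-1]
  R2 -= 5·R0 → [0,8,6]
  R2 -= -2·R1 → [0,0,4]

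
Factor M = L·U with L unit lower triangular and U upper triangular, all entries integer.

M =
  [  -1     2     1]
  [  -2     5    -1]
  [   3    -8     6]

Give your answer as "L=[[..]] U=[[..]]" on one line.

L=[[1,0,0],[2,1,0],[-3,-2,1]] U=[[-1,2,1],[0,1,-3],[0,0,3]]

  r1 -= 2·r0 → [0,1,-3]
  r2 -= -3·r0 → [0,-2,9]
  r2 -= -2·r1 → [0,0,3]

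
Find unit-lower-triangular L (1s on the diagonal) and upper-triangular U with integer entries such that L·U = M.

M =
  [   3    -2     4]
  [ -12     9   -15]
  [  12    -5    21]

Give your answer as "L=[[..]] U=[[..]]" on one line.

  row1 -= -4·row0 → [0,1,1]
  row2 -= 4·row0 → [0,3,5]
  row2 -= 3·row1 → [0,0,2]

L=[[1,0,0],[-4,1,0],[4,3,1]] U=[[3,-2,4],[0,1,1],[0,0,2]]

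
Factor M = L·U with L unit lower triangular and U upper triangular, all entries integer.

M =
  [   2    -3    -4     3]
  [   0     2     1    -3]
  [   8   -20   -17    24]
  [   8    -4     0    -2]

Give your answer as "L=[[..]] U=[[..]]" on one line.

  row1 -= 0·row0 → [0,2,1,-3]
  row2 -= 4·row0 → [0,-8,-1,12]
  row3 -= 4·row0 → [0,8,16,-14]
  row2 -= -4·row1 → [0,0,3,0]
  row3 -= 4·row1 → [0,0,12,-2]
  row3 -= 4·row2 → [0,0,0,-2]

L=[[1,0,0,0],[0,1,0,0],[4,-4,1,0],[4,4,4,1]] U=[[2,-3,-4,3],[0,2,1,-3],[0,0,3,0],[0,0,0,-2]]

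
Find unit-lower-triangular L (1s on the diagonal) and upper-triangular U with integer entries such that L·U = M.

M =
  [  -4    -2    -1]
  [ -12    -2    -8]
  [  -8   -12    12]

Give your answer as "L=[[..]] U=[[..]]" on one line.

L=[[1,0,0],[3,1,0],[2,-2,1]] U=[[-4,-2,-1],[0,4,-5],[0,0,4]]

  R1 -= 3·R0 → [0,4,-5]
  R2 -= 2·R0 → [0,-8,14]
  R2 -= -2·R1 → [0,0,4]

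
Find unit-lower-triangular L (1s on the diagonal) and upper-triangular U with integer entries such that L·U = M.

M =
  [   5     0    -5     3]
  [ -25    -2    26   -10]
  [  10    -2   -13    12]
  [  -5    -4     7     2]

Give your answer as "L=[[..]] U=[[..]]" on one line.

  R1 -= -5·R0 → [0,-2,1,5]
  R2 -= 2·R0 → [0,-2,-3,6]
  R3 -= -1·R0 → [0,-4,2,5]
  R2 -= 1·R1 → [0,0,-4,1]
  R3 -= 2·R1 → [0,0,0,-5]
  R3 -= 0·R2 → [0,0,0,-5]

L=[[1,0,0,0],[-5,1,0,0],[2,1,1,0],[-1,2,0,1]] U=[[5,0,-5,3],[0,-2,1,5],[0,0,-4,1],[0,0,0,-5]]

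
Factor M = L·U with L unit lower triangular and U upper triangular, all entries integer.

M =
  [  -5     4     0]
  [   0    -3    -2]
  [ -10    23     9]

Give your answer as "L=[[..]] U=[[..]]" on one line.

L=[[1,0,0],[0,1,0],[2,-5,1]] U=[[-5,4,0],[0,-3,-2],[0,0,-1]]

  r1 -= 0·r0 → [0,-3,-2]
  r2 -= 2·r0 → [0,15,9]
  r2 -= -5·r1 → [0,0,-1]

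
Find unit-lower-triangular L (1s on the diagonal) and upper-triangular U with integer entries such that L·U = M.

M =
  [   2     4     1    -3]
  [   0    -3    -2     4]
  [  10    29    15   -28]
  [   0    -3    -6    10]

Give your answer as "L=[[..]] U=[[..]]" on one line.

  r1 -= 0·r0 → [0,-3,-2,4]
  r2 -= 5·r0 → [0,9,10,-13]
  r3 -= 0·r0 → [0,-3,-6,10]
  r2 -= -3·r1 → [0,0,4,-1]
  r3 -= 1·r1 → [0,0,-4,6]
  r3 -= -1·r2 → [0,0,0,5]

L=[[1,0,0,0],[0,1,0,0],[5,-3,1,0],[0,1,-1,1]] U=[[2,4,1,-3],[0,-3,-2,4],[0,0,4,-1],[0,0,0,5]]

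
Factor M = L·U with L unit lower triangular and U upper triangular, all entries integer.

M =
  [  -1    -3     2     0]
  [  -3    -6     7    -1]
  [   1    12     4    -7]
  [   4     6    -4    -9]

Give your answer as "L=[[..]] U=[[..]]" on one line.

  R1 -= 3·R0 → [0,3,1,-1]
  R2 -= -1·R0 → [0,9,6,-7]
  R3 -= -4·R0 → [0,-6,4,-9]
  R2 -= 3·R1 → [0,0,3,-4]
  R3 -= -2·R1 → [0,0,6,-11]
  R3 -= 2·R2 → [0,0,0,-3]

L=[[1,0,0,0],[3,1,0,0],[-1,3,1,0],[-4,-2,2,1]] U=[[-1,-3,2,0],[0,3,1,-1],[0,0,3,-4],[0,0,0,-3]]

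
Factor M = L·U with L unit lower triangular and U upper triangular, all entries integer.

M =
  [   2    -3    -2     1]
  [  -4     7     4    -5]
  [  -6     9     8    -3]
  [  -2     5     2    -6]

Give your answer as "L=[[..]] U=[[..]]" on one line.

L=[[1,0,0,0],[-2,1,0,0],[-3,0,1,0],[-1,2,0,1]] U=[[2,-3,-2,1],[0,1,0,-3],[0,0,2,0],[0,0,0,1]]

  r1 -= -2·r0 → [0,1,0,-3]
  r2 -= -3·r0 → [0,0,2,0]
  r3 -= -1·r0 → [0,2,0,-5]
  r2 -= 0·r1 → [0,0,2,0]
  r3 -= 2·r1 → [0,0,0,1]
  r3 -= 0·r2 → [0,0,0,1]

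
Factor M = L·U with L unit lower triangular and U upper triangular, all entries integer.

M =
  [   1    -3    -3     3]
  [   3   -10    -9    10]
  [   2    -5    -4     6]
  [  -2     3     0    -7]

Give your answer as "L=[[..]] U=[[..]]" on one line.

L=[[1,0,0,0],[3,1,0,0],[2,-1,1,0],[-2,3,-3,1]] U=[[1,-3,-3,3],[0,-1,0,1],[0,0,2,1],[0,0,0,-1]]

  row1 -= 3·row0 → [0,-1,0,1]
  row2 -= 2·row0 → [0,1,2,0]
  row3 -= -2·row0 → [0,-3,-6,-1]
  row2 -= -1·row1 → [0,0,2,1]
  row3 -= 3·row1 → [0,0,-6,-4]
  row3 -= -3·row2 → [0,0,0,-1]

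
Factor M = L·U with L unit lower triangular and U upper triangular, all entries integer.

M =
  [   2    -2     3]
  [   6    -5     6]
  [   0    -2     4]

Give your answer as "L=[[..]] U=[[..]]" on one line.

  R1 -= 3·R0 → [0,1,-3]
  R2 -= 0·R0 → [0,-2,4]
  R2 -= -2·R1 → [0,0,-2]

L=[[1,0,0],[3,1,0],[0,-2,1]] U=[[2,-2,3],[0,1,-3],[0,0,-2]]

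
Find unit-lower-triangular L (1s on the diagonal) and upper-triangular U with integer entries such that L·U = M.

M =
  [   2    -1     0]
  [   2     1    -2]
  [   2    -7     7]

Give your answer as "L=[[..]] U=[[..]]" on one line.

  R1 -= 1·R0 → [0,2,-2]
  R2 -= 1·R0 → [0,-6,7]
  R2 -= -3·R1 → [0,0,1]

L=[[1,0,0],[1,1,0],[1,-3,1]] U=[[2,-1,0],[0,2,-2],[0,0,1]]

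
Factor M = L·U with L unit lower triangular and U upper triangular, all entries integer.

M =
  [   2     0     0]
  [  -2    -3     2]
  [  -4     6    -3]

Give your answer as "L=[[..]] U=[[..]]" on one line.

  r1 -= -1·r0 → [0,-3,2]
  r2 -= -2·r0 → [0,6,-3]
  r2 -= -2·r1 → [0,0,1]

L=[[1,0,0],[-1,1,0],[-2,-2,1]] U=[[2,0,0],[0,-3,2],[0,0,1]]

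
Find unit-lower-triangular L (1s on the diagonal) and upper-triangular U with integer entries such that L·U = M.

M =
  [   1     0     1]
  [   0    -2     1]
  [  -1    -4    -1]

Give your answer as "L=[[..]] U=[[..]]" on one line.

  row1 -= 0·row0 → [0,-2,1]
  row2 -= -1·row0 → [0,-4,0]
  row2 -= 2·row1 → [0,0,-2]

L=[[1,0,0],[0,1,0],[-1,2,1]] U=[[1,0,1],[0,-2,1],[0,0,-2]]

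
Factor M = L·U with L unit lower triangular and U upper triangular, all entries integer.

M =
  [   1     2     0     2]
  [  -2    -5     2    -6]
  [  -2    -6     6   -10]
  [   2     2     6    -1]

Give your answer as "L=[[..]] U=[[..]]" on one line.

L=[[1,0,0,0],[-2,1,0,0],[-2,2,1,0],[2,2,1,1]] U=[[1,2,0,2],[0,-1,2,-2],[0,0,2,-2],[0,0,0,1]]

  R1 -= -2·R0 → [0,-1,2,-2]
  R2 -= -2·R0 → [0,-2,6,-6]
  R3 -= 2·R0 → [0,-2,6,-5]
  R2 -= 2·R1 → [0,0,2,-2]
  R3 -= 2·R1 → [0,0,2,-1]
  R3 -= 1·R2 → [0,0,0,1]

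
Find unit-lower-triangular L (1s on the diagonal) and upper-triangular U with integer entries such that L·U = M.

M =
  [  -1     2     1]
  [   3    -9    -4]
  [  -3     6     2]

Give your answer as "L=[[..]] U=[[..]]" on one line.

L=[[1,0,0],[-3,1,0],[3,0,1]] U=[[-1,2,1],[0,-3,-1],[0,0,-1]]

  r1 -= -3·r0 → [0,-3,-1]
  r2 -= 3·r0 → [0,0,-1]
  r2 -= 0·r1 → [0,0,-1]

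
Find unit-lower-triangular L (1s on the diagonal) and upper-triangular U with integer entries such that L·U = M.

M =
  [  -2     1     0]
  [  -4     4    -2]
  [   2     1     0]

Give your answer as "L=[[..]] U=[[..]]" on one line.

L=[[1,0,0],[2,1,0],[-1,1,1]] U=[[-2,1,0],[0,2,-2],[0,0,2]]

  R1 -= 2·R0 → [0,2,-2]
  R2 -= -1·R0 → [0,2,0]
  R2 -= 1·R1 → [0,0,2]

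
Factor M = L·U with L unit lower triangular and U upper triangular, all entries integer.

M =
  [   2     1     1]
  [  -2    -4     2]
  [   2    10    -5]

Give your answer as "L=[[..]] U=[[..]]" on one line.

L=[[1,0,0],[-1,1,0],[1,-3,1]] U=[[2,1,1],[0,-3,3],[0,0,3]]

  r1 -= -1·r0 → [0,-3,3]
  r2 -= 1·r0 → [0,9,-6]
  r2 -= -3·r1 → [0,0,3]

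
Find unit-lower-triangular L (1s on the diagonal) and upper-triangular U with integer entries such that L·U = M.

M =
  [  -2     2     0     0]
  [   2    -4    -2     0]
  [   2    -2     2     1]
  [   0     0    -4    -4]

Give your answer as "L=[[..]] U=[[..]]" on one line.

  r1 -= -1·r0 → [0,-2,-2,0]
  r2 -= -1·r0 → [0,0,2,1]
  r3 -= 0·r0 → [0,0,-4,-4]
  r2 -= 0·r1 → [0,0,2,1]
  r3 -= 0·r1 → [0,0,-4,-4]
  r3 -= -2·r2 → [0,0,0,-2]

L=[[1,0,0,0],[-1,1,0,0],[-1,0,1,0],[0,0,-2,1]] U=[[-2,2,0,0],[0,-2,-2,0],[0,0,2,1],[0,0,0,-2]]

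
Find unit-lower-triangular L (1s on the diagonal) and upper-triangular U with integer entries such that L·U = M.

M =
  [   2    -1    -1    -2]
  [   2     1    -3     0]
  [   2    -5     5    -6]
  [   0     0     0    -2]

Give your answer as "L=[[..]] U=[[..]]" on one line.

  r1 -= 1·r0 → [0,2,-2,2]
  r2 -= 1·r0 → [0,-4,6,-4]
  r3 -= 0·r0 → [0,0,0,-2]
  r2 -= -2·r1 → [0,0,2,0]
  r3 -= 0·r1 → [0,0,0,-2]
  r3 -= 0·r2 → [0,0,0,-2]

L=[[1,0,0,0],[1,1,0,0],[1,-2,1,0],[0,0,0,1]] U=[[2,-1,-1,-2],[0,2,-2,2],[0,0,2,0],[0,0,0,-2]]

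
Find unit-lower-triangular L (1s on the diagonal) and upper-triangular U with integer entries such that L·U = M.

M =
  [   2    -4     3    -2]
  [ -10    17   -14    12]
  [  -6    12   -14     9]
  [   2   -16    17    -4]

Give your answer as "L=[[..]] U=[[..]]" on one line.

L=[[1,0,0,0],[-5,1,0,0],[-3,0,1,0],[1,4,-2,1]] U=[[2,-4,3,-2],[0,-3,1,2],[0,0,-5,3],[0,0,0,-4]]

  row1 -= -5·row0 → [0,-3,1,2]
  row2 -= -3·row0 → [0,0,-5,3]
  row3 -= 1·row0 → [0,-12,14,-2]
  row2 -= 0·row1 → [0,0,-5,3]
  row3 -= 4·row1 → [0,0,10,-10]
  row3 -= -2·row2 → [0,0,0,-4]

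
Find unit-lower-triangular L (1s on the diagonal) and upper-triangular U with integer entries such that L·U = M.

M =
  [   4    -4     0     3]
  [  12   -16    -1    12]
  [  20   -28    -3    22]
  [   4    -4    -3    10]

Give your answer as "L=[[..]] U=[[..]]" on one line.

L=[[1,0,0,0],[3,1,0,0],[5,2,1,0],[1,0,3,1]] U=[[4,-4,0,3],[0,-4,-1,3],[0,0,-1,1],[0,0,0,4]]

  R1 -= 3·R0 → [0,-4,-1,3]
  R2 -= 5·R0 → [0,-8,-3,7]
  R3 -= 1·R0 → [0,0,-3,7]
  R2 -= 2·R1 → [0,0,-1,1]
  R3 -= 0·R1 → [0,0,-3,7]
  R3 -= 3·R2 → [0,0,0,4]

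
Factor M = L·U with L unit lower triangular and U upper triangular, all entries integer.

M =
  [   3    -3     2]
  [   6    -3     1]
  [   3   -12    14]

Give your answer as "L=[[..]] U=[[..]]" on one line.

  R1 -= 2·R0 → [0,3,-3]
  R2 -= 1·R0 → [0,-9,12]
  R2 -= -3·R1 → [0,0,3]

L=[[1,0,0],[2,1,0],[1,-3,1]] U=[[3,-3,2],[0,3,-3],[0,0,3]]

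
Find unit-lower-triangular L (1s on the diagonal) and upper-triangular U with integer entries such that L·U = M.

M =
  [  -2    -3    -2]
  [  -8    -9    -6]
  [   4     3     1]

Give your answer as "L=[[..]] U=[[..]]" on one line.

L=[[1,0,0],[4,1,0],[-2,-1,1]] U=[[-2,-3,-2],[0,3,2],[0,0,-1]]

  r1 -= 4·r0 → [0,3,2]
  r2 -= -2·r0 → [0,-3,-3]
  r2 -= -1·r1 → [0,0,-1]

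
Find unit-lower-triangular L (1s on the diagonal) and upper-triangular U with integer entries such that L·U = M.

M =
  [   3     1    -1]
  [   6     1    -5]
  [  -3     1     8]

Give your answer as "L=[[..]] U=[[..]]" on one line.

L=[[1,0,0],[2,1,0],[-1,-2,1]] U=[[3,1,-1],[0,-1,-3],[0,0,1]]

  row1 -= 2·row0 → [0,-1,-3]
  row2 -= -1·row0 → [0,2,7]
  row2 -= -2·row1 → [0,0,1]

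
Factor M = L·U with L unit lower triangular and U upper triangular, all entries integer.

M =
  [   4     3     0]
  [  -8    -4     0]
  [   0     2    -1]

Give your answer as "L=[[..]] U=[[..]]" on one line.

L=[[1,0,0],[-2,1,0],[0,1,1]] U=[[4,3,0],[0,2,0],[0,0,-1]]

  row1 -= -2·row0 → [0,2,0]
  row2 -= 0·row0 → [0,2,-1]
  row2 -= 1·row1 → [0,0,-1]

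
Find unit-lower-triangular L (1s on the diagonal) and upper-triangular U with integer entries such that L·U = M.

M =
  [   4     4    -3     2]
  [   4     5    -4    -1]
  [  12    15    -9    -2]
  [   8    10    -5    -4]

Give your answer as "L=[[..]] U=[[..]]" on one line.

L=[[1,0,0,0],[1,1,0,0],[3,3,1,0],[2,2,1,1]] U=[[4,4,-3,2],[0,1,-1,-3],[0,0,3,1],[0,0,0,-3]]

  R1 -= 1·R0 → [0,1,-1,-3]
  R2 -= 3·R0 → [0,3,0,-8]
  R3 -= 2·R0 → [0,2,1,-8]
  R2 -= 3·R1 → [0,0,3,1]
  R3 -= 2·R1 → [0,0,3,-2]
  R3 -= 1·R2 → [0,0,0,-3]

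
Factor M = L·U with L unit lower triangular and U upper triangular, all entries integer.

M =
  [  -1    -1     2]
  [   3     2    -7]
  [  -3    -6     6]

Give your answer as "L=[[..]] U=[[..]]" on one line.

  row1 -= -3·row0 → [0,-1,-1]
  row2 -= 3·row0 → [0,-3,0]
  row2 -= 3·row1 → [0,0,3]

L=[[1,0,0],[-3,1,0],[3,3,1]] U=[[-1,-1,2],[0,-1,-1],[0,0,3]]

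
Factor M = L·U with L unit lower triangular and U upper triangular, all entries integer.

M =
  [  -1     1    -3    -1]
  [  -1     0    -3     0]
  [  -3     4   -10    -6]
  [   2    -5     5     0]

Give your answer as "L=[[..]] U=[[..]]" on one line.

L=[[1,0,0,0],[1,1,0,0],[3,-1,1,0],[-2,3,1,1]] U=[[-1,1,-3,-1],[0,-1,0,1],[0,0,-1,-2],[0,0,0,-3]]

  row1 -= 1·row0 → [0,-1,0,1]
  row2 -= 3·row0 → [0,1,-1,-3]
  row3 -= -2·row0 → [0,-3,-1,-2]
  row2 -= -1·row1 → [0,0,-1,-2]
  row3 -= 3·row1 → [0,0,-1,-5]
  row3 -= 1·row2 → [0,0,0,-3]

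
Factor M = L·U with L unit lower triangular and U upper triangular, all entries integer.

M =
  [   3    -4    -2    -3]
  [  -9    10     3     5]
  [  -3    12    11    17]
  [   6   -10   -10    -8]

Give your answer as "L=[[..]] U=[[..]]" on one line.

L=[[1,0,0,0],[-3,1,0,0],[-1,-4,1,0],[2,1,1,1]] U=[[3,-4,-2,-3],[0,-2,-3,-4],[0,0,-3,-2],[0,0,0,4]]

  R1 -= -3·R0 → [0,-2,-3,-4]
  R2 -= -1·R0 → [0,8,9,14]
  R3 -= 2·R0 → [0,-2,-6,-2]
  R2 -= -4·R1 → [0,0,-3,-2]
  R3 -= 1·R1 → [0,0,-3,2]
  R3 -= 1·R2 → [0,0,0,4]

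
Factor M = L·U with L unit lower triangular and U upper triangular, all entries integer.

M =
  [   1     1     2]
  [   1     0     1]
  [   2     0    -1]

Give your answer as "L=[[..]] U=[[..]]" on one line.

L=[[1,0,0],[1,1,0],[2,2,1]] U=[[1,1,2],[0,-1,-1],[0,0,-3]]

  r1 -= 1·r0 → [0,-1,-1]
  r2 -= 2·r0 → [0,-2,-5]
  r2 -= 2·r1 → [0,0,-3]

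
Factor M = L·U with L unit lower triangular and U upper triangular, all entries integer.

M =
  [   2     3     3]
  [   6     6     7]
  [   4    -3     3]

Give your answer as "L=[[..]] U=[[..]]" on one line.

L=[[1,0,0],[3,1,0],[2,3,1]] U=[[2,3,3],[0,-3,-2],[0,0,3]]

  row1 -= 3·row0 → [0,-3,-2]
  row2 -= 2·row0 → [0,-9,-3]
  row2 -= 3·row1 → [0,0,3]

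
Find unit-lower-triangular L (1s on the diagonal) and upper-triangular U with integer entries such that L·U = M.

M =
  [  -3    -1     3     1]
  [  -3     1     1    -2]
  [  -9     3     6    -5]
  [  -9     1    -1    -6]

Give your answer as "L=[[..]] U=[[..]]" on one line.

L=[[1,0,0,0],[1,1,0,0],[3,3,1,0],[3,2,-2,1]] U=[[-3,-1,3,1],[0,2,-2,-3],[0,0,3,1],[0,0,0,-1]]

  row1 -= 1·row0 → [0,2,-2,-3]
  row2 -= 3·row0 → [0,6,-3,-8]
  row3 -= 3·row0 → [0,4,-10,-9]
  row2 -= 3·row1 → [0,0,3,1]
  row3 -= 2·row1 → [0,0,-6,-3]
  row3 -= -2·row2 → [0,0,0,-1]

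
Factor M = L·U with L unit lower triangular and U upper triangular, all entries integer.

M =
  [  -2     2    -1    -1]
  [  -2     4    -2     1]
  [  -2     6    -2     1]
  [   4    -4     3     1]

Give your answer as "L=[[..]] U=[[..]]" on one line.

  row1 -= 1·row0 → [0,2,-1,2]
  row2 -= 1·row0 → [0,4,-1,2]
  row3 -= -2·row0 → [0,0,1,-1]
  row2 -= 2·row1 → [0,0,1,-2]
  row3 -= 0·row1 → [0,0,1,-1]
  row3 -= 1·row2 → [0,0,0,1]

L=[[1,0,0,0],[1,1,0,0],[1,2,1,0],[-2,0,1,1]] U=[[-2,2,-1,-1],[0,2,-1,2],[0,0,1,-2],[0,0,0,1]]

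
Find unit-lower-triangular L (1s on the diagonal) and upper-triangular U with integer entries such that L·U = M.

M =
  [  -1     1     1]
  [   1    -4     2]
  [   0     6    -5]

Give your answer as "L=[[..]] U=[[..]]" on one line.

  row1 -= -1·row0 → [0,-3,3]
  row2 -= 0·row0 → [0,6,-5]
  row2 -= -2·row1 → [0,0,1]

L=[[1,0,0],[-1,1,0],[0,-2,1]] U=[[-1,1,1],[0,-3,3],[0,0,1]]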